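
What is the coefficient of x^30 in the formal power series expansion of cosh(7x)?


The Maclaurin series is cosh(t) = sum_{m>=0} t^(2m) / (2m)!, so substituting t = 7x, only even powers of x are nonzero, with coefficient of x^(2m) equal to 7^(2m) / (2m)!.
For x^30 the coefficient is 7^30/30! = 22539340290692258087863249/265252859812191058636308480000000 = 9387480337647754305649/110475993257888820756480000000.

9387480337647754305649/110475993257888820756480000000


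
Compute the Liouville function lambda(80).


The Liouville function is lambda(k) = (-1)^Omega(k), where Omega(k) counts the prime factors of k with multiplicity.
Factoring: 80 = 2 * 2 * 2 * 2 * 5, so Omega(80) = 5.
lambda(80) = (-1)^5 = -1.

-1


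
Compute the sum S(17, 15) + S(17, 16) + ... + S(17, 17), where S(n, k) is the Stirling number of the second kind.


By definition, S(n, k) counts partitions of an n-set into exactly k nonempty blocks.
Computing row n = 17 for k = 15..17:
S(17, k): 7820, 136, 1
Sum = 7957.

7957


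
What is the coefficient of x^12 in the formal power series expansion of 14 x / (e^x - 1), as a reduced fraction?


The exponential generating function for Bernoulli numbers is
x / (e^x - 1) = sum_{k>=0} B_k x^k / k!.
So the coefficient of x^12 in 14 x / (e^x - 1) is 14 B_12 / 12!.
Computing: B_12 = -691/2730, 12! = 479001600, giving
14 * -691/2730 / 479001600 = -691/93405312000.

-691/93405312000


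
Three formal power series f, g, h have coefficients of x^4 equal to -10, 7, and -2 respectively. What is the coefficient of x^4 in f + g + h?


Series addition is componentwise:
-10 + 7 + -2
= -5

-5


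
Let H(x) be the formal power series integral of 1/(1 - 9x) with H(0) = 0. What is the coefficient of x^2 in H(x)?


1/(1 - 9x) = sum_{k>=0} 9^k x^k. Integrating termwise with H(0) = 0:
H(x) = sum_{k>=0} 9^k x^(k+1) / (k+1) = sum_{m>=1} 9^(m-1) x^m / m.
For m = 2: 9^1/2 = 9/2 = 9/2.

9/2


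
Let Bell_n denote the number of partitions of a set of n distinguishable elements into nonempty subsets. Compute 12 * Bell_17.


Bell_17 can be computed from the Bell triangle or from Dobinski's identity Bell_n = (1/e) * sum_{k>=0} k^n / k!.
Computing Bell_17 = 82864869804.
Then 12 * 82864869804 = 994378437648.

994378437648


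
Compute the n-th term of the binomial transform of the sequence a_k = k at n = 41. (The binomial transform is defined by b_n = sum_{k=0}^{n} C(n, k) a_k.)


With a_k = k, b_n = sum_{k=0}^{n} C(n, k) k. Using k * C(n, k) = n * C(n-1, k-1) gives b_n = n * sum_{k>=1} C(n-1, k-1) = n * 2^(n-1).
For n = 41: 41 * 2^40 = 41 * 1099511627776 = 45079976738816.

45079976738816


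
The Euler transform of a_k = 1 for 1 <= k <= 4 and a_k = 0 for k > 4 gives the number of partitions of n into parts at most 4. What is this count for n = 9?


Partitions of 9 into parts at most 4:
Using generating function (1-x)^(-1)(1-x^2)^(-1)...(1-x^4)^(-1),
the coefficient of x^9 = 18

18


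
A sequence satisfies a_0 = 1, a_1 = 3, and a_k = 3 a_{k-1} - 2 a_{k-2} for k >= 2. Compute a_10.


The characteristic equation is t^2 - 3 t + 2 = 0, with roots r_1 = 2 and r_2 = 1 (so c_1 = r_1 + r_2, c_2 = -r_1 r_2 as required).
One can use the closed form a_n = A r_1^n + B r_2^n, but direct iteration is more reliable:
a_0 = 1, a_1 = 3, a_2 = 7, a_3 = 15, a_4 = 31, a_5 = 63, a_6 = 127, a_7 = 255, a_8 = 511, a_9 = 1023, a_10 = 2047.
So a_10 = 2047.

2047


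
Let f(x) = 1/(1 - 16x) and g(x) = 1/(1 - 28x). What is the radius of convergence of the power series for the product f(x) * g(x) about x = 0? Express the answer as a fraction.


The radius of 1/(1 - 16x) is 1/16 (nearest singularity at x = 1/16), and the radius of 1/(1 - 28x) is 1/28.
The product f(x)*g(x) = 1/((1 - 16x)(1 - 28x)) has singularities at both 1/16 and 1/28, so its radius of convergence is the distance to the nearest one:
min(1/16, 1/28) = 1/28.

1/28


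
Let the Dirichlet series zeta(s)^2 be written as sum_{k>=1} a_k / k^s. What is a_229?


The Dirichlet convolution of the constant function 1 with itself gives (1 * 1)(k) = sum_{d | k} 1 = d(k), the number of positive divisors of k.
Since zeta(s) = sum_{k>=1} 1/k^s, we have zeta(s)^2 = sum_{k>=1} d(k)/k^s, so a_k = d(k).
For k = 229: the divisors are 1, 229.
Count = 2.

2


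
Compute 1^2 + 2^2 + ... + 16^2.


This power sum has a closed form given by Faulhaber's formula
sum_{k=1}^{m} k^p = (1 / (p + 1)) * sum_{j=0}^{p} C(p + 1, j) B_j m^(p + 1 - j),
but for small m direct computation is fastest:
1 + 4 + 9 + 16 + 25 + 36 + 49 + 64 + 81 + 100 + 121 + 144 + 169 + 196 + 225 + 256 = 1496.

1496


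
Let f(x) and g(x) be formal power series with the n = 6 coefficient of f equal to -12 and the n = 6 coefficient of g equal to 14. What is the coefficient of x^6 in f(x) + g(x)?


Addition of formal power series is termwise.
The coefficient of x^6 in f + g = -12 + 14
= 2

2


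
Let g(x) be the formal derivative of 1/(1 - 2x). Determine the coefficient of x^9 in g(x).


Differentiate termwise: d/dx sum_{k>=0} 2^k x^k = sum_{k>=1} k 2^k x^(k-1) = sum_{j>=0} (j+1) 2^(j+1) x^j.
Equivalently, d/dx [1/(1 - 2x)] = 2/(1 - 2x)^2.
For j = 9: 10 * 2^10 = 10 * 1024 = 10240.

10240


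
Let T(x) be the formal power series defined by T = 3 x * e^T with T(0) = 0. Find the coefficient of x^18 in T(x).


Apply the Lagrange inversion formula: if T = 3 x * phi(T) with phi(t) = e^t, then
[x^n] T = 3^n * (1/n) [t^(n-1)] phi(t)^n = 3^n * (1/n) [t^(n-1)] e^(n t) = 3^n * (1/n) * n^(n-1) / (n-1)! = 3^n * n^(n-1) / n!.
When c = 1 this is the Cayley count of rooted labeled trees on n vertices, divided by n!.
For n = 18: 3^18 * 18^17 / 18! = 387420489 * 2185911559738696531968/6402373705728000 = 1969541804367222465762/14889875.

1969541804367222465762/14889875


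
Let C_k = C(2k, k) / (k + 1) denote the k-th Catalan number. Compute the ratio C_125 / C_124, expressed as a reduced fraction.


Using C_k = (2k)! / (k! (k+1)!), the ratio C_{k+1}/C_k simplifies to
C_{k+1}/C_k = [(2k+2)! / ((k+1)! (k+2)!)] * [k! (k+1)! / (2k)!]
 = (2k+2)(2k+1) / ((k+1)(k+2)) = 2(2k+1) / (k+2).
For k = 124: 2(2*124 + 1) / (124 + 2) = 498/126 = 83/21.

83/21


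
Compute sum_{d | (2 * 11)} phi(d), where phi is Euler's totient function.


First, 2 * 11 = 22. One classical identity is sum_{d | n} phi(d) = n (each k in [1, n] has a unique gcd with n, and among the k's with gcd(k, n) = n/d there are phi(d) of them). So the sum equals 22. We also verify directly:
Divisors of 22: 1, 2, 11, 22.
phi values: 1, 1, 10, 10.
Sum = 22.

22


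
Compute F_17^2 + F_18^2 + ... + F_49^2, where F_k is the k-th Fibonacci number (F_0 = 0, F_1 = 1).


There is a standard identity sum_{k=0}^{N} F_k^2 = F_N * F_{N+1} (proved inductively from the telescoping relation F_k^2 = F_k F_{k+1} - F_{k-1} F_k). Then
sum_{k=17}^{49} F_k^2 = F_49 F_50 - F_16 F_17.
Computing: F_49 = 7778742049, F_50 = 12586269025, F_16 = 987, F_17 = 1597.
Sum = 7778742049 * 12586269025 - 987 * 1597 = 97905340104792155986.

97905340104792155986


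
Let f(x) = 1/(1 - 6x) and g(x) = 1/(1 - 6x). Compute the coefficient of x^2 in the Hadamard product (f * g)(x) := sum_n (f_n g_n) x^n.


f has coefficients f_k = 6^k and g has coefficients g_k = 6^k, so the Hadamard product has coefficient (f*g)_k = 6^k * 6^k = 36^k.
For k = 2: 36^2 = 1296.

1296


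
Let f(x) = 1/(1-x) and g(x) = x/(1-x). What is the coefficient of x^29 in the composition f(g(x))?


First simplify the composition: f(g(x)) = 1/(1 - x/(1-x)) = (1-x)/((1-x) - x) = (1-x)/(1-2x).
Now extract the coefficient. Write (1-x)/(1-2x) = 1/(1-2x) - x/(1-2x).
The coefficient of x^n in 1/(1-2x) is 2^n, and in x/(1-2x) is 2^(n-1) (for n >= 1).
So the coefficient of x^29 is 2^29 - 2^28 = 536870912 - 268435456 = 268435456.

268435456


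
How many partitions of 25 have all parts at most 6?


Using the generating function (1-x)^(-1)(1-x^2)^(-1)...(1-x^6)^(-1),
the coefficient of x^25 counts these restricted partitions.
Result = 612

612


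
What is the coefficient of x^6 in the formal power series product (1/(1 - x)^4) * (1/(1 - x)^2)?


Combine the factors: (1/(1 - x)^4) * (1/(1 - x)^2) = 1/(1 - x)^6.
Then use 1/(1 - x)^r = sum_{k>=0} C(k + r - 1, r - 1) x^k with r = 6 and k = 6:
C(11, 5) = 462.

462


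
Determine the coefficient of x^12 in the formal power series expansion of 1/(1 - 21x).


The geometric series identity gives 1/(1 - c x) = sum_{k>=0} c^k x^k, so the coefficient of x^k is c^k.
Here c = 21 and k = 12.
Computing: 21^12 = 7355827511386641

7355827511386641


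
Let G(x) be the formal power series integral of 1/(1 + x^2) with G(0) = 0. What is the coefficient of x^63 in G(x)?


1/(1 + x^2) = sum_{j>=0} (-1)^j x^(2j). Integrating termwise with G(0) = 0:
G(x) = sum_{j>=0} (-1)^j x^(2j+1) / (2j+1) = arctan(x).
Only odd powers are nonzero. For x^63 write 63 = 2*31 + 1, giving
(-1)^31 / 63 = -1/63 = -1/63.

-1/63


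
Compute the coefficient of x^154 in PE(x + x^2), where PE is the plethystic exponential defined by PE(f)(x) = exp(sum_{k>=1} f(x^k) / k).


With f(x) = x + x^2, the exponent is sum_{k>=1} (x^k + x^(2k)) / k = -ln(1 - x) - ln(1 - x^2). Exponentiating:
PE(x + x^2) = 1 / ((1 - x)(1 - x^2)).
This is the generating function for partitions of n into parts of size 1 or 2. The number of 2's can be any j in 0..77, and the rest are 1's, so
[x^154] = floor(154/2) + 1 = 78.

78


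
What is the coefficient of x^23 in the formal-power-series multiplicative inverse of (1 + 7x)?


The inverse is 1/(1 + 7x). Apply the geometric identity 1/(1 - y) = sum_{k>=0} y^k with y = -7x:
1/(1 + 7x) = sum_{k>=0} (-7)^k x^k.
So the coefficient of x^23 is (-7)^23 = -27368747340080916343.

-27368747340080916343


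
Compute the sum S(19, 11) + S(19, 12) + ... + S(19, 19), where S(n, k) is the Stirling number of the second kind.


By definition, S(n, k) counts partitions of an n-set into exactly k nonempty blocks.
Computing row n = 19 for k = 11..19:
S(19, k): 129413217791, 23466951300, 2892439160, 243577530, 13916778, 527136, 12597, 171, 1
Sum = 156030642464.

156030642464


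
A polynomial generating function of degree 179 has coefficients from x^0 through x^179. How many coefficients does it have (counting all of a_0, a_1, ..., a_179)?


A polynomial of degree 179 takes the form a_0 + a_1 x + ... + a_179 x^179.
The number of coefficients is 179 + 1 = 180.

180


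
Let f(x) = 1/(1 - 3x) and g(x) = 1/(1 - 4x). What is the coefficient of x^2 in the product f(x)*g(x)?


The coefficient of x^n in f*g is the Cauchy product: sum_{k=0}^{n} a^k * b^(n-k).
With a=3, b=4, n=2:
sum_{k=0}^{2} 3^k * 4^(2-k)
= 37

37


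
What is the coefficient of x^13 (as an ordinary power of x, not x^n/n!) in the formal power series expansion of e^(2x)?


The exponential series is e^y = sum_{k>=0} y^k / k!. Substituting y = 2x gives
e^(2x) = sum_{k>=0} 2^k x^k / k!.
So the coefficient of x^n is a^n/n! with a = 2, n = 13:
2^13 / 13! = 8192/6227020800 = 8/6081075

8/6081075


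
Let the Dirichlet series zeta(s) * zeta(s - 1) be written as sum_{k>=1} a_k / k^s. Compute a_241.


Convolution gives a_k = sum_{d | k} d * 1 = sum_{d | k} d = sigma(k), the sum of positive divisors of k.
For k = 241, the divisors are 1, 241, so
sigma(241) = 1 + 241 = 242.

242


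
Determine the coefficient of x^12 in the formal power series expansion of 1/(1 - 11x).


The geometric series identity gives 1/(1 - c x) = sum_{k>=0} c^k x^k, so the coefficient of x^k is c^k.
Here c = 11 and k = 12.
Computing: 11^12 = 3138428376721

3138428376721


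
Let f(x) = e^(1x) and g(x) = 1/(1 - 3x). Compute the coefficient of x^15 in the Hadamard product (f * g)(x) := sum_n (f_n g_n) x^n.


Expanding: f_k = 1^k/k! (from e^(1x)) and g_k = 3^k (from 1/(1 - 3x)). So the Hadamard coefficient (f * g)_k = 1^k 3^k / k! = (3)^k / k!.
For k = 15: 3^15/15! = 14348907/1307674368000 = 19683/1793792000.

19683/1793792000


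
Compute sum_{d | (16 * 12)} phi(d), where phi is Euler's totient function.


First, 16 * 12 = 192. One classical identity is sum_{d | n} phi(d) = n (each k in [1, n] has a unique gcd with n, and among the k's with gcd(k, n) = n/d there are phi(d) of them). So the sum equals 192. We also verify directly:
Divisors of 192: 1, 2, 3, 4, 6, 8, 12, 16, 24, 32, 48, 64, 96, 192.
phi values: 1, 1, 2, 2, 2, 4, 4, 8, 8, 16, 16, 32, 32, 64.
Sum = 192.

192


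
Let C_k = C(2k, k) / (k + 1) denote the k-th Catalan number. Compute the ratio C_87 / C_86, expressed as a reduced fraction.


Using C_k = (2k)! / (k! (k+1)!), the ratio C_{k+1}/C_k simplifies to
C_{k+1}/C_k = [(2k+2)! / ((k+1)! (k+2)!)] * [k! (k+1)! / (2k)!]
 = (2k+2)(2k+1) / ((k+1)(k+2)) = 2(2k+1) / (k+2).
For k = 86: 2(2*86 + 1) / (86 + 2) = 346/88 = 173/44.

173/44


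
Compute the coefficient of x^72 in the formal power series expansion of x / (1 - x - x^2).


Let f(x) = sum_{k>=0} a_k x^k. Multiplying f(x) * (1 - x - x^2) = x and matching coefficients gives a_0 = 0, a_1 = 1, and a_k = a_{k-1} + a_{k-2} for k >= 2. These are the Fibonacci numbers F_k.
Iterating from F_0 = 0, F_1 = 1:
F_0=0, F_1=1, F_2=1, F_3=2, F_4=3, F_5=5, F_6=8, F_7=13, F_8=21, F_9=34, ...
F_72 = 498454011879264.

498454011879264


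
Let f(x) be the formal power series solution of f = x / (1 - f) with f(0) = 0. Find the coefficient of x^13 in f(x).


Apply Lagrange inversion: f = x * phi(f) with phi(t) = 1/(1 - t), so
[x^n] f = (1/n) [t^(n-1)] phi(t)^n = (1/n) [t^(n-1)] (1 - t)^(-n) = (1/n) C(2n - 2, n - 1) = C_{n-1}.
For n = 13: C_12 = C(24, 12) / 13 = 2704156/13 = 208012 = 208012.

208012


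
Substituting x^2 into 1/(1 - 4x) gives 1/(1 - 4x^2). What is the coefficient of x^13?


Since 1/(1 - 4x^2) only has even powers of x,
the coefficient of x^13 (odd) is 0.

0


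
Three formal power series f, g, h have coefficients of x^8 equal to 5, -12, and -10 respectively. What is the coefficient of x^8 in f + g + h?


Series addition is componentwise:
5 + -12 + -10
= -17

-17


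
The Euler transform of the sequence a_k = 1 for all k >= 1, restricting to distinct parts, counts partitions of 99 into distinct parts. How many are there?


Partitions of 99 into distinct parts can be computed via generating function.
Product (1+x)(1+x^2)(1+x^3)...
The coefficient of x^99 = 409174

409174


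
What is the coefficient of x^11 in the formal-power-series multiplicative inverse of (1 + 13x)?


The inverse is 1/(1 + 13x). Apply the geometric identity 1/(1 - y) = sum_{k>=0} y^k with y = -13x:
1/(1 + 13x) = sum_{k>=0} (-13)^k x^k.
So the coefficient of x^11 is (-13)^11 = -1792160394037.

-1792160394037


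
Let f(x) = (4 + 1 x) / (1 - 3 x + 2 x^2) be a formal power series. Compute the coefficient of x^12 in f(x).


Write f(x) = sum_{k>=0} a_k x^k. Multiplying both sides by 1 - 3 x + 2 x^2 gives
(1 - 3 x + 2 x^2) sum_{k>=0} a_k x^k = 4 + 1 x.
Matching coefficients:
 x^0: a_0 = 4
 x^1: a_1 - 3 a_0 = 1  =>  a_1 = 3*4 + 1 = 13
 x^k (k >= 2): a_k = 3 a_{k-1} - 2 a_{k-2}.
Iterating: a_2 = 31, a_3 = 67, a_4 = 139, a_5 = 283, a_6 = 571, a_7 = 1147, a_8 = 2299, a_9 = 4603, a_10 = 9211, a_11 = 18427, a_12 = 36859.
So the coefficient of x^12 is 36859.

36859


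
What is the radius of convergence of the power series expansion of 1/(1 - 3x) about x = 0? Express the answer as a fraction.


Expanding 1/(1 - 3x) = sum_{k>=0} 3^k x^k, the series converges when |3x| < 1, i.e., |x| < 1/3.
So the radius of convergence is 1/3 = 1/3.

1/3


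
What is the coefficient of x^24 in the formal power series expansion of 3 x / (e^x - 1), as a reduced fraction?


The exponential generating function for Bernoulli numbers is
x / (e^x - 1) = sum_{k>=0} B_k x^k / k!.
So the coefficient of x^24 in 3 x / (e^x - 1) is 3 B_24 / 24!.
Computing: B_24 = -236364091/2730, 24! = 620448401733239439360000, giving
3 * -236364091/2730 / 620448401733239439360000 = -236364091/564608045577247889817600000.

-236364091/564608045577247889817600000


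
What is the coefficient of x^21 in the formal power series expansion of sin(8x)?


The Maclaurin series is sin(t) = sum_{k>=0} (-1)^k t^(2k+1) / (2k+1)!, so substituting t = 8x, only odd powers of x are nonzero, with coefficient of x^(2k+1) equal to (-1)^k 8^(2k+1) / (2k+1)!.
Write 21 = 2*10 + 1, giving the coefficient (-1)^10 * 8^21 / 21! = 9223372036854775808/51090942171709440000 = 35184372088832/194896477400625.

35184372088832/194896477400625


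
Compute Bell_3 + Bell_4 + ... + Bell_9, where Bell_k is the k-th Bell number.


Recall Bell_k counts set partitions of a k-set (with Bell_0 = 1 by convention).
Bell_3 through Bell_9: 5, 15, 52, 203, 877, 4140, 21147
Sum = 5 + 15 + 52 + 203 + 877 + 4140 + 21147 = 26439.

26439


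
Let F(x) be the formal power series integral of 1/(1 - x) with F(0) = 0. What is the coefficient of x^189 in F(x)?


1/(1 - x) = sum_{k>=0} x^k. Integrating termwise and using F(0) = 0 gives
F(x) = sum_{k>=0} x^(k+1) / (k+1) = sum_{m>=1} x^m / m = -ln(1 - x).
So the coefficient of x^189 is 1/189 = 1/189.

1/189


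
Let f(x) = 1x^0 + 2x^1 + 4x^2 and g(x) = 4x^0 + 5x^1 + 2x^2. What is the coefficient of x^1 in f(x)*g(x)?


Cauchy product at x^1:
1*5 + 2*4
= 13

13


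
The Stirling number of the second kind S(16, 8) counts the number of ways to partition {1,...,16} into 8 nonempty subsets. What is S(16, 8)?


Using the explicit formula S(n,k) = (1/k!) sum_{j=0}^{k} (-1)^(k-j) C(k,j) j^n:
S(16, 8) = 2141764053
Equivalently, S(n,k) is n! times the coefficient of x^n in the EGF (e^x - 1)^k / k!.

2141764053


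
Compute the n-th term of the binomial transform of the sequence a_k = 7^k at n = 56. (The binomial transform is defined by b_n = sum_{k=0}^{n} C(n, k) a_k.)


With a_k = 7^k, b_n = sum_{k=0}^{n} C(n, k) 7^k = (1 + 7)^n by the binomial theorem.
For n = 56: (1 + 7)^56 = 8^56 = 374144419156711147060143317175368453031918731001856.

374144419156711147060143317175368453031918731001856


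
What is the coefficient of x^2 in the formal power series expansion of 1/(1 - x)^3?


The expansion 1/(1 - x)^r = sum_{k>=0} C(k + r - 1, r - 1) x^k follows from the multiset / negative-binomial theorem (or from repeated differentiation of the geometric series).
For r = 3 and k = 2:
C(4, 2) = 24 / (2 * 2) = 6.

6


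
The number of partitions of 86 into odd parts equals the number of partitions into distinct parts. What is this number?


Computing partitions of 86 into odd parts (1, 3, 5, ...):
Using the generating function prod_{k>=0} 1/(1-x^(2k+1)),
the count is 133184

133184


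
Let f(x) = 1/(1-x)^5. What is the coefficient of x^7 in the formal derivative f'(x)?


Differentiate: d/dx [ 1/(1-x)^r ] = r / (1-x)^(r+1).
Here r = 5, so f'(x) = 5 / (1-x)^6.
The expansion of 1/(1-x)^(r+1) has coefficient of x^n equal to C(n+r, r).
So the coefficient of x^7 in f'(x) is
5 * C(12, 5) = 5 * 792 = 3960

3960


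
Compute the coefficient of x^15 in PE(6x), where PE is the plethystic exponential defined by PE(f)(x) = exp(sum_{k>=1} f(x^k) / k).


With f(x) = 6x, the exponent is sum_{k>=1} 6 x^k / k = 6 * (-ln(1 - x)). Exponentiating:
PE(6x) = exp(-6 ln(1 - x)) = 1/(1 - x)^6.
By the negative binomial expansion, [x^n] 1/(1 - x)^6 = C(n + 5, 5).
For n = 15: C(20, 5) = 15504.

15504


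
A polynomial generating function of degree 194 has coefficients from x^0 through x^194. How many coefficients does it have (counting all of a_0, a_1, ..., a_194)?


A polynomial of degree 194 takes the form a_0 + a_1 x + ... + a_194 x^194.
The number of coefficients is 194 + 1 = 195.

195


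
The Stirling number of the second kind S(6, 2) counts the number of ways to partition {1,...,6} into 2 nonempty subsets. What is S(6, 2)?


Using the explicit formula S(n,k) = (1/k!) sum_{j=0}^{k} (-1)^(k-j) C(k,j) j^n:
S(6, 2) = 31
Equivalently, S(n,k) is n! times the coefficient of x^n in the EGF (e^x - 1)^k / k!.

31


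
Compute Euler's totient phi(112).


phi(n) counts integers in [1, n] coprime to n. Using the multiplicative formula phi(n) = n * prod_{p | n} (1 - 1/p):
112 = 2^4 * 7, so
phi(112) = 112 * (1 - 1/2) * (1 - 1/7) = 48.

48


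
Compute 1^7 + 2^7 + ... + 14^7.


This power sum has a closed form given by Faulhaber's formula
sum_{k=1}^{m} k^p = (1 / (p + 1)) * sum_{j=0}^{p} C(p + 1, j) B_j m^(p + 1 - j),
but for small m direct computation is fastest:
1 + 128 + 2187 + 16384 + 78125 + 279936 + 823543 + 2097152 + 4782969 + 10000000 + 19487171 + 35831808 + 62748517 + 105413504 = 241561425.

241561425


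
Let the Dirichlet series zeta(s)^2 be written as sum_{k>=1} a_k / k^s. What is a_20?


The Dirichlet convolution of the constant function 1 with itself gives (1 * 1)(k) = sum_{d | k} 1 = d(k), the number of positive divisors of k.
Since zeta(s) = sum_{k>=1} 1/k^s, we have zeta(s)^2 = sum_{k>=1} d(k)/k^s, so a_k = d(k).
For k = 20: the divisors are 1, 2, 4, 5, 10, 20.
Count = 6.

6


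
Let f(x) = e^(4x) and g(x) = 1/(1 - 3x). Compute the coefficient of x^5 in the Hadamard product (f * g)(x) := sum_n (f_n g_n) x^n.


Expanding: f_k = 4^k/k! (from e^(4x)) and g_k = 3^k (from 1/(1 - 3x)). So the Hadamard coefficient (f * g)_k = 4^k 3^k / k! = (12)^k / k!.
For k = 5: 12^5/5! = 248832/120 = 10368/5.

10368/5


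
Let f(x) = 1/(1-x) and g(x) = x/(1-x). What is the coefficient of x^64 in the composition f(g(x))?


First simplify the composition: f(g(x)) = 1/(1 - x/(1-x)) = (1-x)/((1-x) - x) = (1-x)/(1-2x).
Now extract the coefficient. Write (1-x)/(1-2x) = 1/(1-2x) - x/(1-2x).
The coefficient of x^n in 1/(1-2x) is 2^n, and in x/(1-2x) is 2^(n-1) (for n >= 1).
So the coefficient of x^64 is 2^64 - 2^63 = 18446744073709551616 - 9223372036854775808 = 9223372036854775808.

9223372036854775808


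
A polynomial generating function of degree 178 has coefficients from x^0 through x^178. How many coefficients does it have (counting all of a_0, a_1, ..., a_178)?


A polynomial of degree 178 takes the form a_0 + a_1 x + ... + a_178 x^178.
The number of coefficients is 178 + 1 = 179.

179


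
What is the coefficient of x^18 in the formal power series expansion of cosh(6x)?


The Maclaurin series is cosh(t) = sum_{m>=0} t^(2m) / (2m)!, so substituting t = 6x, only even powers of x are nonzero, with coefficient of x^(2m) equal to 6^(2m) / (2m)!.
For x^18 the coefficient is 6^18/18! = 101559956668416/6402373705728000 = 236196/14889875.

236196/14889875


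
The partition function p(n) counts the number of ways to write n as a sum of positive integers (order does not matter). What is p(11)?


Using the generating function prod_{k>=1} 1/(1-x^k), we compute p(11).
By dynamic programming over parts 1 through 11:
p(11) = 56

56


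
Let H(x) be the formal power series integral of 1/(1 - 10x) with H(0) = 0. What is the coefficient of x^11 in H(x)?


1/(1 - 10x) = sum_{k>=0} 10^k x^k. Integrating termwise with H(0) = 0:
H(x) = sum_{k>=0} 10^k x^(k+1) / (k+1) = sum_{m>=1} 10^(m-1) x^m / m.
For m = 11: 10^10/11 = 10000000000/11 = 10000000000/11.

10000000000/11


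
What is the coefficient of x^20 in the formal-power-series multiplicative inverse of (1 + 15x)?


The inverse is 1/(1 + 15x). Apply the geometric identity 1/(1 - y) = sum_{k>=0} y^k with y = -15x:
1/(1 + 15x) = sum_{k>=0} (-15)^k x^k.
So the coefficient of x^20 is (-15)^20 = 332525673007965087890625.

332525673007965087890625


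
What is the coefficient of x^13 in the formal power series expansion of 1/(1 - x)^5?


The expansion 1/(1 - x)^r = sum_{k>=0} C(k + r - 1, r - 1) x^k follows from the multiset / negative-binomial theorem (or from repeated differentiation of the geometric series).
For r = 5 and k = 13:
C(17, 4) = 355687428096000 / (24 * 6227020800) = 2380.

2380


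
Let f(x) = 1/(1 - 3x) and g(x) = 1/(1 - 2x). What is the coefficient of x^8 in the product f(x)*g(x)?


The coefficient of x^n in f*g is the Cauchy product: sum_{k=0}^{n} a^k * b^(n-k).
With a=3, b=2, n=8:
sum_{k=0}^{8} 3^k * 2^(8-k)
= 19171

19171


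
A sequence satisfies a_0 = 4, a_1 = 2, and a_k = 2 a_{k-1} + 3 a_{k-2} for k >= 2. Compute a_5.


The characteristic equation is t^2 - 2 t - 3 = 0, with roots r_1 = 3 and r_2 = -1 (so c_1 = r_1 + r_2, c_2 = -r_1 r_2 as required).
One can use the closed form a_n = A r_1^n + B r_2^n, but direct iteration is more reliable:
a_0 = 4, a_1 = 2, a_2 = 16, a_3 = 38, a_4 = 124, a_5 = 362.
So a_5 = 362.

362


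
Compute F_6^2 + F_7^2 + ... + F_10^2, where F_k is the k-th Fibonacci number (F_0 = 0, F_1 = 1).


There is a standard identity sum_{k=0}^{N} F_k^2 = F_N * F_{N+1} (proved inductively from the telescoping relation F_k^2 = F_k F_{k+1} - F_{k-1} F_k). Then
sum_{k=6}^{10} F_k^2 = F_10 F_11 - F_5 F_6.
Computing: F_10 = 55, F_11 = 89, F_5 = 5, F_6 = 8.
Sum = 55 * 89 - 5 * 8 = 4855.

4855


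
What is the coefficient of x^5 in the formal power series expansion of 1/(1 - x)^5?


The negative binomial / multiset identity is
1/(1 - x)^r = sum_{k>=0} C(k + r - 1, r - 1) x^k.
Here r = 5 and k = 5, so the coefficient is
C(5 + 4, 4) = C(9, 4)
= 126

126


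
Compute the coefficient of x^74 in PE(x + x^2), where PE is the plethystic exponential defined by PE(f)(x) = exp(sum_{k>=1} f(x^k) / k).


With f(x) = x + x^2, the exponent is sum_{k>=1} (x^k + x^(2k)) / k = -ln(1 - x) - ln(1 - x^2). Exponentiating:
PE(x + x^2) = 1 / ((1 - x)(1 - x^2)).
This is the generating function for partitions of n into parts of size 1 or 2. The number of 2's can be any j in 0..37, and the rest are 1's, so
[x^74] = floor(74/2) + 1 = 38.

38


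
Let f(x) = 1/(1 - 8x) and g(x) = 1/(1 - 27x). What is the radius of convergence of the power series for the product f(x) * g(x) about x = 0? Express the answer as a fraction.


The radius of 1/(1 - 8x) is 1/8 (nearest singularity at x = 1/8), and the radius of 1/(1 - 27x) is 1/27.
The product f(x)*g(x) = 1/((1 - 8x)(1 - 27x)) has singularities at both 1/8 and 1/27, so its radius of convergence is the distance to the nearest one:
min(1/8, 1/27) = 1/27.

1/27


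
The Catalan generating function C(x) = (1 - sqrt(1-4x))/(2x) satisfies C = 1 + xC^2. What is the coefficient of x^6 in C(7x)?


Substituting x -> 7x scales the n-th coefficient by 7^n, so [x^6] C(7x) = 7^6 * C_6.
C_6 = C(2*6, 6)/(7) = 924/7 = 132.
So 7^6 * 132 = 117649 * 132 = 15529668.

15529668


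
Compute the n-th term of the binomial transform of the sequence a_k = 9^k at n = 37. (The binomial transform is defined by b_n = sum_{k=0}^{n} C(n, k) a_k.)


With a_k = 9^k, b_n = sum_{k=0}^{n} C(n, k) 9^k = (1 + 9)^n by the binomial theorem.
For n = 37: (1 + 9)^37 = 10^37 = 10000000000000000000000000000000000000.

10000000000000000000000000000000000000


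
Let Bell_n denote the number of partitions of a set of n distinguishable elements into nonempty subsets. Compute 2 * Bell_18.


Bell_18 can be computed from the Bell triangle or from Dobinski's identity Bell_n = (1/e) * sum_{k>=0} k^n / k!.
Computing Bell_18 = 682076806159.
Then 2 * 682076806159 = 1364153612318.

1364153612318


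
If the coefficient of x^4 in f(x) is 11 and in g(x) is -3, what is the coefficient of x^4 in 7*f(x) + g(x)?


Scalar multiplication scales coefficients: 7 * 11 = 77.
Then add the g coefficient: 77 + -3
= 74

74


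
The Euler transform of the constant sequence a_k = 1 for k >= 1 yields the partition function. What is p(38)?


The Euler transform converts the sequence a_k = 1 into the number of integer partitions.
Using the recurrence or dynamic programming:
p(38) = 26015

26015


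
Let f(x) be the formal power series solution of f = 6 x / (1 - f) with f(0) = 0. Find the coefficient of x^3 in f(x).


Apply Lagrange inversion: f = 6 x * phi(f) with phi(t) = 1/(1 - t), so
[x^n] f = 6^n * (1/n) [t^(n-1)] phi(t)^n = 6^n * (1/n) [t^(n-1)] (1 - t)^(-n) = 6^n * (1/n) C(2n - 2, n - 1) = 6^n * C_{n-1}.
For n = 3: C_2 = C(4, 2) / 3 = 6/3 = 2.
With the 6^3 = 216 factor, the coefficient is 216 * 2 = 432.

432


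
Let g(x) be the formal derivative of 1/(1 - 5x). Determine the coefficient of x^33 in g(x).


Differentiate termwise: d/dx sum_{k>=0} 5^k x^k = sum_{k>=1} k 5^k x^(k-1) = sum_{j>=0} (j+1) 5^(j+1) x^j.
Equivalently, d/dx [1/(1 - 5x)] = 5/(1 - 5x)^2.
For j = 33: 34 * 5^34 = 34 * 582076609134674072265625 = 19790604710578918457031250.

19790604710578918457031250


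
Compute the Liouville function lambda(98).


The Liouville function is lambda(k) = (-1)^Omega(k), where Omega(k) counts the prime factors of k with multiplicity.
Factoring: 98 = 2 * 7 * 7, so Omega(98) = 3.
lambda(98) = (-1)^3 = -1.

-1


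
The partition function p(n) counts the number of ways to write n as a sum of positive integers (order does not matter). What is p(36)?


Using the generating function prod_{k>=1} 1/(1-x^k), we compute p(36).
By dynamic programming over parts 1 through 36:
p(36) = 17977

17977


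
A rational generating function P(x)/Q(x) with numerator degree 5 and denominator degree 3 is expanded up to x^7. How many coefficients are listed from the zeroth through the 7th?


Expanding up to x^7 gives the coefficients for x^0, x^1, ..., x^7.
That is 7 + 1 = 8 coefficients in total.

8


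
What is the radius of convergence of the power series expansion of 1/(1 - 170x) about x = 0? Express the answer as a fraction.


Expanding 1/(1 - 170x) = sum_{k>=0} 170^k x^k, the series converges when |170x| < 1, i.e., |x| < 1/170.
So the radius of convergence is 1/170 = 1/170.

1/170


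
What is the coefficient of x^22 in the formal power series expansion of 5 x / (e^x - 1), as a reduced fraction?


The exponential generating function for Bernoulli numbers is
x / (e^x - 1) = sum_{k>=0} B_k x^k / k!.
So the coefficient of x^22 in 5 x / (e^x - 1) is 5 B_22 / 22!.
Computing: B_22 = 854513/138, 22! = 1124000727777607680000, giving
5 * 854513/138 / 1124000727777607680000 = 77683/2820220007878361088000.

77683/2820220007878361088000


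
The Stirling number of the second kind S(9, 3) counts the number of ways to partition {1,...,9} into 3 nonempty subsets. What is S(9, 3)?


Using the explicit formula S(n,k) = (1/k!) sum_{j=0}^{k} (-1)^(k-j) C(k,j) j^n:
S(9, 3) = 3025
Equivalently, S(n,k) is n! times the coefficient of x^n in the EGF (e^x - 1)^k / k!.

3025


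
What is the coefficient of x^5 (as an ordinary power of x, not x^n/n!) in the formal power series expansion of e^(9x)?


The exponential series is e^y = sum_{k>=0} y^k / k!. Substituting y = 9x gives
e^(9x) = sum_{k>=0} 9^k x^k / k!.
So the coefficient of x^n is a^n/n! with a = 9, n = 5:
9^5 / 5! = 59049/120 = 19683/40

19683/40


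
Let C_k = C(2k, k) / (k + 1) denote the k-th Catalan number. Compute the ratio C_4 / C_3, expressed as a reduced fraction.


Using C_k = (2k)! / (k! (k+1)!), the ratio C_{k+1}/C_k simplifies to
C_{k+1}/C_k = [(2k+2)! / ((k+1)! (k+2)!)] * [k! (k+1)! / (2k)!]
 = (2k+2)(2k+1) / ((k+1)(k+2)) = 2(2k+1) / (k+2).
For k = 3: 2(2*3 + 1) / (3 + 2) = 14/5 = 14/5.

14/5


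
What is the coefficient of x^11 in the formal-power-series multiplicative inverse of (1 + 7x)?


The inverse is 1/(1 + 7x). Apply the geometric identity 1/(1 - y) = sum_{k>=0} y^k with y = -7x:
1/(1 + 7x) = sum_{k>=0} (-7)^k x^k.
So the coefficient of x^11 is (-7)^11 = -1977326743.

-1977326743


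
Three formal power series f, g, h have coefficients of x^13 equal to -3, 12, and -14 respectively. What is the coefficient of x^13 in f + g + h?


Series addition is componentwise:
-3 + 12 + -14
= -5

-5


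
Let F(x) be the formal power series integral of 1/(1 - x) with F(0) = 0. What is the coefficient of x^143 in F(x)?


1/(1 - x) = sum_{k>=0} x^k. Integrating termwise and using F(0) = 0 gives
F(x) = sum_{k>=0} x^(k+1) / (k+1) = sum_{m>=1} x^m / m = -ln(1 - x).
So the coefficient of x^143 is 1/143 = 1/143.

1/143


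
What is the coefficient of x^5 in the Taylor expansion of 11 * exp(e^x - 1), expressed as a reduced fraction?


exp(e^x - 1) = sum_{k>=0} Bell_k x^k / k!, where Bell_k is the k-th Bell number.
So the coefficient of x^5 is 11 * Bell_5 / 5!.
Computing: Bell_5 = 52 and 5! = 120, giving
11 * 52/120 = 143/30.

143/30


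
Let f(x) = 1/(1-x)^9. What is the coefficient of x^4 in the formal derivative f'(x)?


Differentiate: d/dx [ 1/(1-x)^r ] = r / (1-x)^(r+1).
Here r = 9, so f'(x) = 9 / (1-x)^10.
The expansion of 1/(1-x)^(r+1) has coefficient of x^n equal to C(n+r, r).
So the coefficient of x^4 in f'(x) is
9 * C(13, 9) = 9 * 715 = 6435

6435


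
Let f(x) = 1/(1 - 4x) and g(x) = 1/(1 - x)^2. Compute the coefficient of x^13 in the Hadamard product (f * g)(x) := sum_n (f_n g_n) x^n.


f has coefficients f_k = 4^k. For g = 1/(1 - x)^2 the coefficient is g_k = C(k + 1, 1) = k + 1. The Hadamard coefficient is (f * g)_k = 4^k * (k + 1).
For k = 13: 4^13 * 14 = 67108864 * 14 = 939524096.

939524096


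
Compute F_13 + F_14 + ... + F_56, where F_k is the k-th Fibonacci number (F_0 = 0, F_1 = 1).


Use the identity sum_{k=0}^{N} F_k = F_{N+2} - 1 (which follows from F_{k+2} - F_{k+1} = F_k). Then
sum_{k=13}^{56} F_k = (F_{58} - 1) - (F_{14} - 1) = F_{58} - F_{14}.
Computing: F_{58} = 591286729879, F_{14} = 377, so
Sum = 591286729879 - 377 = 591286729502.

591286729502


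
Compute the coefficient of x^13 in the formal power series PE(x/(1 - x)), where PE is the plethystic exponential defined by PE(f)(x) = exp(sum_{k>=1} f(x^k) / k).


For f(x) = x/(1 - x) we have
sum_{k>=1} f(x^k) / k = sum_{k>=1} (1/k) * x^k / (1 - x^k) = sum_{k, m >= 1} x^(k m) / k,
which after exponentiating simplifies to
PE(x/(1 - x)) = prod_{k>=1} 1 / (1 - x^k).
This is the generating function for the partition function p(n), so the coefficient of x^13 is p(13).
Computing p(13) by dynamic programming over parts 1, 2, ..., 13: p(13) = 101.

101


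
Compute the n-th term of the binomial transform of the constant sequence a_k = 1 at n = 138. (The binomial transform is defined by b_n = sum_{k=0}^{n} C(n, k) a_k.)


With a_k = 1 for all k, b_n = sum_{k=0}^{n} C(n, k) = 2^n by the binomial theorem.
For n = 138: 2^138 = 348449143727040986586495598010130648530944.

348449143727040986586495598010130648530944


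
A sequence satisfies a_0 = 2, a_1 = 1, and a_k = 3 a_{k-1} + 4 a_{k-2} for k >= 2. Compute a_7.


The characteristic equation is t^2 - 3 t - 4 = 0, with roots r_1 = 4 and r_2 = -1 (so c_1 = r_1 + r_2, c_2 = -r_1 r_2 as required).
One can use the closed form a_n = A r_1^n + B r_2^n, but direct iteration is more reliable:
a_0 = 2, a_1 = 1, a_2 = 11, a_3 = 37, a_4 = 155, a_5 = 613, a_6 = 2459, a_7 = 9829.
So a_7 = 9829.

9829


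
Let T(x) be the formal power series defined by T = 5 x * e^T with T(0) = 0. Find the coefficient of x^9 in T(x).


Apply the Lagrange inversion formula: if T = 5 x * phi(T) with phi(t) = e^t, then
[x^n] T = 5^n * (1/n) [t^(n-1)] phi(t)^n = 5^n * (1/n) [t^(n-1)] e^(n t) = 5^n * (1/n) * n^(n-1) / (n-1)! = 5^n * n^(n-1) / n!.
When c = 1 this is the Cayley count of rooted labeled trees on n vertices, divided by n!.
For n = 9: 5^9 * 9^8 / 9! = 1953125 * 43046721/362880 = 207594140625/896.

207594140625/896


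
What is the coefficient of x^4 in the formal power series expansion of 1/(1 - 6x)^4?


The general identity 1/(1 - c x)^r = sum_{k>=0} c^k C(k + r - 1, r - 1) x^k follows by substituting y = c x into 1/(1 - y)^r = sum_{k>=0} C(k + r - 1, r - 1) y^k.
For c = 6, r = 4, k = 4:
6^4 * C(7, 3) = 1296 * 35 = 45360.

45360


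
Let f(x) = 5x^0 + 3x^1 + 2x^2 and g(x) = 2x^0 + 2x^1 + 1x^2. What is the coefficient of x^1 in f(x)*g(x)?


Cauchy product at x^1:
5*2 + 3*2
= 16

16


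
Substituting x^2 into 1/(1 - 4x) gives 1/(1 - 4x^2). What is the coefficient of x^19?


Since 1/(1 - 4x^2) only has even powers of x,
the coefficient of x^19 (odd) is 0.

0


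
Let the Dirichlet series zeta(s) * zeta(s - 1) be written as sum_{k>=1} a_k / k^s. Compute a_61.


Convolution gives a_k = sum_{d | k} d * 1 = sum_{d | k} d = sigma(k), the sum of positive divisors of k.
For k = 61, the divisors are 1, 61, so
sigma(61) = 1 + 61 = 62.

62


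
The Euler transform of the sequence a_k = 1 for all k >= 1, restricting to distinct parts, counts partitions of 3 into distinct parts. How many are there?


Partitions of 3 into distinct parts can be computed via generating function.
Product (1+x)(1+x^2)(1+x^3)...
The coefficient of x^3 = 2

2


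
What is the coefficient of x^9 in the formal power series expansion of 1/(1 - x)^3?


The negative binomial / multiset identity is
1/(1 - x)^r = sum_{k>=0} C(k + r - 1, r - 1) x^k.
Here r = 3 and k = 9, so the coefficient is
C(9 + 2, 2) = C(11, 2)
= 55

55


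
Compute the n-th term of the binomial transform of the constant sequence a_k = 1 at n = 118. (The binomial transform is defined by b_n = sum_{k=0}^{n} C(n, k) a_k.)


With a_k = 1 for all k, b_n = sum_{k=0}^{n} C(n, k) = 2^n by the binomial theorem.
For n = 118: 2^118 = 332306998946228968225951765070086144.

332306998946228968225951765070086144


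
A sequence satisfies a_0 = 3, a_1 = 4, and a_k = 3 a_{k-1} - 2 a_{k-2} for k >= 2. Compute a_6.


The characteristic equation is t^2 - 3 t + 2 = 0, with roots r_1 = 2 and r_2 = 1 (so c_1 = r_1 + r_2, c_2 = -r_1 r_2 as required).
One can use the closed form a_n = A r_1^n + B r_2^n, but direct iteration is more reliable:
a_0 = 3, a_1 = 4, a_2 = 6, a_3 = 10, a_4 = 18, a_5 = 34, a_6 = 66.
So a_6 = 66.

66


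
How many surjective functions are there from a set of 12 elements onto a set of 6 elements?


By inclusion-exclusion on which target elements are missed, the number of surjections from an n-set onto a k-set is
surj(n, k) = sum_{j=0}^{k} (-1)^j C(k, j) (k - j)^n.
Equivalently surj(n, k) = k! * S(n, k), where S(n, k) is the Stirling number of the second kind.
For n = 12, k = 6:
S(12, 6) = 1323652, so
surj = 6! * 1323652 = 720 * 1323652 = 953029440.

953029440


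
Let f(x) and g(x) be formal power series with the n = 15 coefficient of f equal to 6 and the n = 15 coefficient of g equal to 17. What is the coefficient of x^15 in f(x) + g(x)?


Addition of formal power series is termwise.
The coefficient of x^15 in f + g = 6 + 17
= 23

23


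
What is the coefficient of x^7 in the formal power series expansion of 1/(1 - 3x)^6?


The general identity 1/(1 - c x)^r = sum_{k>=0} c^k C(k + r - 1, r - 1) x^k follows by substituting y = c x into 1/(1 - y)^r = sum_{k>=0} C(k + r - 1, r - 1) y^k.
For c = 3, r = 6, k = 7:
3^7 * C(12, 5) = 2187 * 792 = 1732104.

1732104


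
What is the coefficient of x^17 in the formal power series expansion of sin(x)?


The Maclaurin series is sin(t) = sum_{k>=0} (-1)^k t^(2k+1) / (2k+1)!, so substituting t = x, only odd powers of x are nonzero, with coefficient of x^(2k+1) equal to (-1)^k / (2k+1)!.
Write 17 = 2*8 + 1, giving the coefficient (-1)^8 / 17! = 1/355687428096000 = 1/355687428096000.

1/355687428096000


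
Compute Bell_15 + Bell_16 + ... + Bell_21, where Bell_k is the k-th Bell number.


Recall Bell_k counts set partitions of a k-set (with Bell_0 = 1 by convention).
Bell_15 through Bell_21: 1382958545, 10480142147, 82864869804, 682076806159, 5832742205057, 51724158235372, 474869816156751
Sum = 1382958545 + 10480142147 + 82864869804 + 682076806159 + 5832742205057 + 51724158235372 + 474869816156751 = 533203521373835.

533203521373835


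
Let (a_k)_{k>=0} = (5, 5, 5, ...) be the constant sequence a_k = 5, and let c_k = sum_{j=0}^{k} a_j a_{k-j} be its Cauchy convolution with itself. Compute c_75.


Since a_j = 5 for all j >= 0, the convolution sum becomes
c_k = sum_{j=0}^{k} 5 * 5 = 25 * (k + 1).
Equivalently, the generating function of (a_k) is 5/(1 - x) and its square is 25/(1 - x)^2 = sum_{k>=0} 25(k + 1) x^k.
For k = 75: 25 * 76 = 1900.

1900


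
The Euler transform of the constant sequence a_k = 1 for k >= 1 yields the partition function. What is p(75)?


The Euler transform converts the sequence a_k = 1 into the number of integer partitions.
Using the recurrence or dynamic programming:
p(75) = 8118264

8118264


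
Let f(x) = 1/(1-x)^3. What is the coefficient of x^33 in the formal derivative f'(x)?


Differentiate: d/dx [ 1/(1-x)^r ] = r / (1-x)^(r+1).
Here r = 3, so f'(x) = 3 / (1-x)^4.
The expansion of 1/(1-x)^(r+1) has coefficient of x^n equal to C(n+r, r).
So the coefficient of x^33 in f'(x) is
3 * C(36, 3) = 3 * 7140 = 21420

21420
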